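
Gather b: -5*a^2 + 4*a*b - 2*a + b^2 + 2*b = -5*a^2 - 2*a + b^2 + b*(4*a + 2)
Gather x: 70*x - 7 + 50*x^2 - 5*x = 50*x^2 + 65*x - 7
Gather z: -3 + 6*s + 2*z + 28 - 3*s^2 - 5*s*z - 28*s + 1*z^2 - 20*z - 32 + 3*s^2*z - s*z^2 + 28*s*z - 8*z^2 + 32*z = -3*s^2 - 22*s + z^2*(-s - 7) + z*(3*s^2 + 23*s + 14) - 7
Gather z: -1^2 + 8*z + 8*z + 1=16*z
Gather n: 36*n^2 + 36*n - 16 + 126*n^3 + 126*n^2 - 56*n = 126*n^3 + 162*n^2 - 20*n - 16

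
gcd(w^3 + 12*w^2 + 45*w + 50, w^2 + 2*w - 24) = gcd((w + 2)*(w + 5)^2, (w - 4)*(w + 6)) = 1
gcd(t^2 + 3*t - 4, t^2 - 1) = t - 1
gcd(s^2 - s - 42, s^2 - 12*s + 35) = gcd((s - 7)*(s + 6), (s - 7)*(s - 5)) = s - 7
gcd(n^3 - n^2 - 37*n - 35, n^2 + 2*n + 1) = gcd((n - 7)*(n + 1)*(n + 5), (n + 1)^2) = n + 1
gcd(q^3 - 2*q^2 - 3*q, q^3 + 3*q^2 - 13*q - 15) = q^2 - 2*q - 3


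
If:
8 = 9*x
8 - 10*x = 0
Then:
No Solution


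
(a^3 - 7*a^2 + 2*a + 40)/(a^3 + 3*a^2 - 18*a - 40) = (a - 5)/(a + 5)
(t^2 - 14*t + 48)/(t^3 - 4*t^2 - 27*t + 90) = (t - 8)/(t^2 + 2*t - 15)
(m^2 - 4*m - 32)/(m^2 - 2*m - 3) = (-m^2 + 4*m + 32)/(-m^2 + 2*m + 3)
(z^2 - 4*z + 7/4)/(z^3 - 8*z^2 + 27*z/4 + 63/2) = (2*z - 1)/(2*z^2 - 9*z - 18)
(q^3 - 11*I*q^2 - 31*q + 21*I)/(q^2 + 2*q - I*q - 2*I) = (q^2 - 10*I*q - 21)/(q + 2)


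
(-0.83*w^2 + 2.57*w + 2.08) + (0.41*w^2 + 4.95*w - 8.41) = -0.42*w^2 + 7.52*w - 6.33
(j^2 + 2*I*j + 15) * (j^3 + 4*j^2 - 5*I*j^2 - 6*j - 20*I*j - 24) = j^5 + 4*j^4 - 3*I*j^4 + 19*j^3 - 12*I*j^3 + 76*j^2 - 87*I*j^2 - 90*j - 348*I*j - 360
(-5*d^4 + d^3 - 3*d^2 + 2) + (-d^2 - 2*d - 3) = -5*d^4 + d^3 - 4*d^2 - 2*d - 1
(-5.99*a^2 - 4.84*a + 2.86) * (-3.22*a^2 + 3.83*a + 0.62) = 19.2878*a^4 - 7.3569*a^3 - 31.4602*a^2 + 7.953*a + 1.7732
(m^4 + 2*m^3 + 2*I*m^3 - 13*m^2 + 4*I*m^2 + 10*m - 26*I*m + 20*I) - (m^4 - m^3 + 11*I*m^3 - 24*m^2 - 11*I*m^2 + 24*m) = 3*m^3 - 9*I*m^3 + 11*m^2 + 15*I*m^2 - 14*m - 26*I*m + 20*I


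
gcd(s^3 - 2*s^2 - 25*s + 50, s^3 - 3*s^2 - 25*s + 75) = s^2 - 25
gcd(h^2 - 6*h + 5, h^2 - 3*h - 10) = h - 5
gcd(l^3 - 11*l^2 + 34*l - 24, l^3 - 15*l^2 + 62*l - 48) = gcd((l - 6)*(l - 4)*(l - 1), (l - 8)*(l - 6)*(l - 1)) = l^2 - 7*l + 6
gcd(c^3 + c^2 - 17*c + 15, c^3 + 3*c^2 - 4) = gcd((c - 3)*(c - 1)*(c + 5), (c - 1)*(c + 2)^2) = c - 1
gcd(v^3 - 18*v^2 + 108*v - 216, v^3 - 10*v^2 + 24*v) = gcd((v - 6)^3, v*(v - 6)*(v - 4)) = v - 6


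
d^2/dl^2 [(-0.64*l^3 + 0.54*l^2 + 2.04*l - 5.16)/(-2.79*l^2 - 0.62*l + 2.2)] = (7.105427357601e-15*l^5 - 21.542272*l^3 + 215.870856*l^2 - 2.98891200000001*l + 56.518848)/(21.717639*l^6 + 14.478426*l^5 - 48.157632*l^4 - 22.595032*l^3 + 37.97376*l^2 + 9.0024*l - 10.648)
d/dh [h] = 1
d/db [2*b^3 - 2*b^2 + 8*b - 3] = 6*b^2 - 4*b + 8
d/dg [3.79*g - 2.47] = 3.79000000000000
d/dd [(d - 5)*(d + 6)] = 2*d + 1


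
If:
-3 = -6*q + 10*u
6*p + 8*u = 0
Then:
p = -4*u/3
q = 5*u/3 + 1/2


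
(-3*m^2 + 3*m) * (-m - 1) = 3*m^3 - 3*m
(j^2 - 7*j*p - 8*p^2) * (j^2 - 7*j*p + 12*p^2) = j^4 - 14*j^3*p + 53*j^2*p^2 - 28*j*p^3 - 96*p^4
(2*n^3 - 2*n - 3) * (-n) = -2*n^4 + 2*n^2 + 3*n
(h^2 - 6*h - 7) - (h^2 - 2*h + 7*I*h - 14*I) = -4*h - 7*I*h - 7 + 14*I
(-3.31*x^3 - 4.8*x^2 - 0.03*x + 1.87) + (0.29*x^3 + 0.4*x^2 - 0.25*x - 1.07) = -3.02*x^3 - 4.4*x^2 - 0.28*x + 0.8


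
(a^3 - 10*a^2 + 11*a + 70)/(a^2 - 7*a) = a - 3 - 10/a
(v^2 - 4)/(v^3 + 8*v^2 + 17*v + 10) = (v - 2)/(v^2 + 6*v + 5)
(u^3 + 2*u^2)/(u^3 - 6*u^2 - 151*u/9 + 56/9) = 9*u^2*(u + 2)/(9*u^3 - 54*u^2 - 151*u + 56)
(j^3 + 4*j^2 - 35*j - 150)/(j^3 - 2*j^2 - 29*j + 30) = (j + 5)/(j - 1)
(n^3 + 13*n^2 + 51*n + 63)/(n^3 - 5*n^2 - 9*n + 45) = (n^2 + 10*n + 21)/(n^2 - 8*n + 15)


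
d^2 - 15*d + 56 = (d - 8)*(d - 7)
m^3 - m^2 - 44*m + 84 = (m - 6)*(m - 2)*(m + 7)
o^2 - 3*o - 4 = (o - 4)*(o + 1)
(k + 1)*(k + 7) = k^2 + 8*k + 7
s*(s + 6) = s^2 + 6*s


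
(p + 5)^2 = p^2 + 10*p + 25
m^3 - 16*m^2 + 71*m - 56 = (m - 8)*(m - 7)*(m - 1)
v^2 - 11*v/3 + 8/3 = (v - 8/3)*(v - 1)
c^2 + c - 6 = (c - 2)*(c + 3)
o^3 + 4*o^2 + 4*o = o*(o + 2)^2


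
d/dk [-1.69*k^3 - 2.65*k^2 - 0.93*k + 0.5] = -5.07*k^2 - 5.3*k - 0.93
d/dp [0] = 0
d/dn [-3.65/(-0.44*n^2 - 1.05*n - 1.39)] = (-3.212*n - 3.8325)/(0.44*n^2 + 1.05*n + 1.39)^2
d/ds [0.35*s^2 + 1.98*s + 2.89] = 0.7*s + 1.98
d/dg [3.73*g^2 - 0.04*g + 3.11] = 7.46*g - 0.04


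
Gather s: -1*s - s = -2*s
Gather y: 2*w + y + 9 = 2*w + y + 9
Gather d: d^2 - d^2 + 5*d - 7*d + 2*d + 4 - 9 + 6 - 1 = 0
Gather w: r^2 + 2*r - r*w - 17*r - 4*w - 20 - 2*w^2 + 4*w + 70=r^2 - r*w - 15*r - 2*w^2 + 50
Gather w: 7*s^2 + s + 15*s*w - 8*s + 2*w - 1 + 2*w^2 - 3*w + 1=7*s^2 - 7*s + 2*w^2 + w*(15*s - 1)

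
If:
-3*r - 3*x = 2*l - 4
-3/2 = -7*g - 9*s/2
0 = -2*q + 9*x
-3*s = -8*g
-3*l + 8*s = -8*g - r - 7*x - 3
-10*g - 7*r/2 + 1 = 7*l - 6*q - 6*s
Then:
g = 3/38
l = 25303/9557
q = 21924/9557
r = -8998/9557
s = 4/19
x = 4872/9557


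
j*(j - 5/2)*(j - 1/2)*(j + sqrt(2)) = j^4 - 3*j^3 + sqrt(2)*j^3 - 3*sqrt(2)*j^2 + 5*j^2/4 + 5*sqrt(2)*j/4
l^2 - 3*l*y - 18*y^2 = (l - 6*y)*(l + 3*y)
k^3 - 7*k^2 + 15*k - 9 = (k - 3)^2*(k - 1)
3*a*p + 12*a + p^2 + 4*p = (3*a + p)*(p + 4)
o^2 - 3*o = o*(o - 3)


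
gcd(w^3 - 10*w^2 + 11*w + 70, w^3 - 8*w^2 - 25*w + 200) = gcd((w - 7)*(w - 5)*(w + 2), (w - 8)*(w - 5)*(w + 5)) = w - 5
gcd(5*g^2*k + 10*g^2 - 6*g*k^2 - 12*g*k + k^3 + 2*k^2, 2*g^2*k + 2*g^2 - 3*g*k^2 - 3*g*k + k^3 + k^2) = g - k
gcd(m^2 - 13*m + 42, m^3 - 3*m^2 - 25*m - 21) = m - 7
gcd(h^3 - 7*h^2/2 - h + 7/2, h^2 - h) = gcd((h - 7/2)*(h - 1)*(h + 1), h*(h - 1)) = h - 1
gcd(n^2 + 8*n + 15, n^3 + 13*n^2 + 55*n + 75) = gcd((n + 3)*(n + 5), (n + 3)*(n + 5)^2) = n^2 + 8*n + 15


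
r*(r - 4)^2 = r^3 - 8*r^2 + 16*r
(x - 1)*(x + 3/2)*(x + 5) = x^3 + 11*x^2/2 + x - 15/2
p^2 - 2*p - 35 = (p - 7)*(p + 5)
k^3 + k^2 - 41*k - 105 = (k - 7)*(k + 3)*(k + 5)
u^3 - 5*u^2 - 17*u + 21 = (u - 7)*(u - 1)*(u + 3)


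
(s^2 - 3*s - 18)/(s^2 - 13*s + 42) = (s + 3)/(s - 7)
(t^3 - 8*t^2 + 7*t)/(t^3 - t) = (t - 7)/(t + 1)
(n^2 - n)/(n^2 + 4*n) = (n - 1)/(n + 4)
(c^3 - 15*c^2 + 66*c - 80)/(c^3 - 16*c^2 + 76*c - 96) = (c - 5)/(c - 6)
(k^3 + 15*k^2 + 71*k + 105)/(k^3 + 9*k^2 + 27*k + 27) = (k^2 + 12*k + 35)/(k^2 + 6*k + 9)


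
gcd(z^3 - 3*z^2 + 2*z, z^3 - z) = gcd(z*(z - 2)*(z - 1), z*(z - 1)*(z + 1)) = z^2 - z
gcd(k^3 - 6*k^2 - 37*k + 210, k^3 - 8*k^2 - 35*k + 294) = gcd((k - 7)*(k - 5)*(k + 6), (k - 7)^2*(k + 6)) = k^2 - k - 42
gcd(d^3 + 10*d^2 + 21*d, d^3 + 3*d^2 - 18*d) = d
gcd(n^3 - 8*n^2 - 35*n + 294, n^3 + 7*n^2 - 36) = n + 6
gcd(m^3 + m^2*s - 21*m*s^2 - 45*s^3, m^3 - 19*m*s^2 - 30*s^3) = -m^2 + 2*m*s + 15*s^2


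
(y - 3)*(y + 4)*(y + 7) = y^3 + 8*y^2 - 5*y - 84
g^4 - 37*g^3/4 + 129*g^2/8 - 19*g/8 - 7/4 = (g - 7)*(g - 2)*(g - 1/2)*(g + 1/4)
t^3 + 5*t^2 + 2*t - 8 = (t - 1)*(t + 2)*(t + 4)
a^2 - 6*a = a*(a - 6)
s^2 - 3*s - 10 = (s - 5)*(s + 2)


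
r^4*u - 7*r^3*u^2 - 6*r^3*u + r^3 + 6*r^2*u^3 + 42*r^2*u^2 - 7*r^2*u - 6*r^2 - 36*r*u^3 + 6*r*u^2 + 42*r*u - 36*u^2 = (r - 6)*(r - 6*u)*(r - u)*(r*u + 1)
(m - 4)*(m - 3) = m^2 - 7*m + 12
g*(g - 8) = g^2 - 8*g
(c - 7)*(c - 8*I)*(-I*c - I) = -I*c^3 - 8*c^2 + 6*I*c^2 + 48*c + 7*I*c + 56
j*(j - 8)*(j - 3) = j^3 - 11*j^2 + 24*j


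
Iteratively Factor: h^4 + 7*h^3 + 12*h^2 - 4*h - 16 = (h + 4)*(h^3 + 3*h^2 - 4) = (h - 1)*(h + 4)*(h^2 + 4*h + 4) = (h - 1)*(h + 2)*(h + 4)*(h + 2)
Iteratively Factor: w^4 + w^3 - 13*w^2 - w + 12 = (w + 4)*(w^3 - 3*w^2 - w + 3) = (w - 1)*(w + 4)*(w^2 - 2*w - 3) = (w - 1)*(w + 1)*(w + 4)*(w - 3)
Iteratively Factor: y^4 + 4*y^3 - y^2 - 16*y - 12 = (y - 2)*(y^3 + 6*y^2 + 11*y + 6) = (y - 2)*(y + 2)*(y^2 + 4*y + 3) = (y - 2)*(y + 1)*(y + 2)*(y + 3)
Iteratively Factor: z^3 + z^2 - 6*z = (z - 2)*(z^2 + 3*z) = (z - 2)*(z + 3)*(z)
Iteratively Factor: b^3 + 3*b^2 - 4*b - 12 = (b + 2)*(b^2 + b - 6) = (b - 2)*(b + 2)*(b + 3)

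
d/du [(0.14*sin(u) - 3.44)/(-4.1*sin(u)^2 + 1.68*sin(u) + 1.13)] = (0.574*sin(u)^2 - 28.208*sin(u) + 5.9374)*cos(u)/(16.81*sin(u)^4 - 13.776*sin(u)^3 - 6.4436*sin(u)^2 + 3.7968*sin(u) + 1.2769)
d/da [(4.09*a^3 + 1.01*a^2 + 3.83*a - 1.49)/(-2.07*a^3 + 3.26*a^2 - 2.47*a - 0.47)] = (-3.5527136788005e-15*a^5 + 15.4241*a^4 - 4.3484*a^3 - 30.0003*a^2 + 8.7654*a - 5.4804)/(4.2849*a^6 - 13.4964*a^5 + 20.8534*a^4 - 14.1586*a^3 + 3.0365*a^2 + 2.3218*a + 0.2209)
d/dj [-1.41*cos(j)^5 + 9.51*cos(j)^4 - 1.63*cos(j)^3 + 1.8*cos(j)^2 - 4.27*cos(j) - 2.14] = (7.05*cos(j)^4 - 38.04*cos(j)^3 + 4.89*cos(j)^2 - 3.6*cos(j) + 4.27)*sin(j)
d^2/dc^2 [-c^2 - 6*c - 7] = -2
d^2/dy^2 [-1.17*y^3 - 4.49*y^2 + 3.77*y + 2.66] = -7.02*y - 8.98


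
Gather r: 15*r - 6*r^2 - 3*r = -6*r^2 + 12*r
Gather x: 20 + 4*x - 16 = 4*x + 4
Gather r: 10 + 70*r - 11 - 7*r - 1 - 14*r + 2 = 49*r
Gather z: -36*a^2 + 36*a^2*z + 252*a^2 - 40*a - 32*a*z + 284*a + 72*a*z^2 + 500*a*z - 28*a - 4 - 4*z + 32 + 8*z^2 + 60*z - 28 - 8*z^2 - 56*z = 216*a^2 + 72*a*z^2 + 216*a + z*(36*a^2 + 468*a)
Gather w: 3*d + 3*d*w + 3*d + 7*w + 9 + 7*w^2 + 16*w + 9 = 6*d + 7*w^2 + w*(3*d + 23) + 18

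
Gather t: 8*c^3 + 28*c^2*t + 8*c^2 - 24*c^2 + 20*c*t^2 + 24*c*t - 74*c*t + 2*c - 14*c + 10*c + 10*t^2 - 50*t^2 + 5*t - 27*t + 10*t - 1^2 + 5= 8*c^3 - 16*c^2 - 2*c + t^2*(20*c - 40) + t*(28*c^2 - 50*c - 12) + 4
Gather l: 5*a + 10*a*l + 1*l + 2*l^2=5*a + 2*l^2 + l*(10*a + 1)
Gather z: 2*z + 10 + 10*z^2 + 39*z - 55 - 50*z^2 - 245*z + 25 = -40*z^2 - 204*z - 20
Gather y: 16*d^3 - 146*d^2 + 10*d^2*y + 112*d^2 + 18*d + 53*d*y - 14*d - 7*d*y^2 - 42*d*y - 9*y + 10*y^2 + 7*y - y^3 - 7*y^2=16*d^3 - 34*d^2 + 4*d - y^3 + y^2*(3 - 7*d) + y*(10*d^2 + 11*d - 2)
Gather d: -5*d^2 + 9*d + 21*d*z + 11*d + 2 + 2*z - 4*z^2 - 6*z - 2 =-5*d^2 + d*(21*z + 20) - 4*z^2 - 4*z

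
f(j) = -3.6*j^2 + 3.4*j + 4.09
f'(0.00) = 3.40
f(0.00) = 4.09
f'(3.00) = -18.20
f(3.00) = -18.11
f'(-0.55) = 7.36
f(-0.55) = 1.13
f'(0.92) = -3.22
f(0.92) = 4.17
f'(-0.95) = 10.24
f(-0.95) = -2.39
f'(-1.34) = 13.05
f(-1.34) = -6.93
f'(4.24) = -27.13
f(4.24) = -46.21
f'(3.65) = -22.88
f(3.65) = -31.46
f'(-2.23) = 19.46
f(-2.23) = -21.39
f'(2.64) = -15.61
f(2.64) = -12.02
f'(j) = 3.4 - 7.2*j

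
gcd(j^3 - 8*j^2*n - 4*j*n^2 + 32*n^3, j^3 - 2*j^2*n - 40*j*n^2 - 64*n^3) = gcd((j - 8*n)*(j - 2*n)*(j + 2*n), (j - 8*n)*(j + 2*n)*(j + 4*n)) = j^2 - 6*j*n - 16*n^2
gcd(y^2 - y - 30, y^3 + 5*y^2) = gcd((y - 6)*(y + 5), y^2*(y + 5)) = y + 5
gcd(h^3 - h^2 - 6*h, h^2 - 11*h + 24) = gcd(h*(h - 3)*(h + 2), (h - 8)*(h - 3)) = h - 3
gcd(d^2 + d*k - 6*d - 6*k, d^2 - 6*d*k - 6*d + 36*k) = d - 6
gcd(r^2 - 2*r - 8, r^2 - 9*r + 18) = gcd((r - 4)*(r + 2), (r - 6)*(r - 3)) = 1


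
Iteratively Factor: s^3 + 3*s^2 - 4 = (s + 2)*(s^2 + s - 2) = (s - 1)*(s + 2)*(s + 2)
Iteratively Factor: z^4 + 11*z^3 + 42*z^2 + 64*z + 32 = (z + 2)*(z^3 + 9*z^2 + 24*z + 16) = (z + 2)*(z + 4)*(z^2 + 5*z + 4) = (z + 2)*(z + 4)^2*(z + 1)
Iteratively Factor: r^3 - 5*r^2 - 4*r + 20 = (r - 2)*(r^2 - 3*r - 10) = (r - 2)*(r + 2)*(r - 5)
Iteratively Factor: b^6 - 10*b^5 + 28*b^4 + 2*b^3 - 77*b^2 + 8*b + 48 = (b - 3)*(b^5 - 7*b^4 + 7*b^3 + 23*b^2 - 8*b - 16) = (b - 3)*(b - 1)*(b^4 - 6*b^3 + b^2 + 24*b + 16) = (b - 4)*(b - 3)*(b - 1)*(b^3 - 2*b^2 - 7*b - 4) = (b - 4)*(b - 3)*(b - 1)*(b + 1)*(b^2 - 3*b - 4) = (b - 4)^2*(b - 3)*(b - 1)*(b + 1)*(b + 1)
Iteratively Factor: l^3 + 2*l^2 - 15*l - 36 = (l - 4)*(l^2 + 6*l + 9) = (l - 4)*(l + 3)*(l + 3)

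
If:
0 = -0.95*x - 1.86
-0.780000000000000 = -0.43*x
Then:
No Solution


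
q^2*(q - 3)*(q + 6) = q^4 + 3*q^3 - 18*q^2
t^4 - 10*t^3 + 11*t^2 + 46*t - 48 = (t - 8)*(t - 3)*(t - 1)*(t + 2)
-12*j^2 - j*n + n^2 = (-4*j + n)*(3*j + n)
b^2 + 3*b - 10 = (b - 2)*(b + 5)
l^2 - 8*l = l*(l - 8)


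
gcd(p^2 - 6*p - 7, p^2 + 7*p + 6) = p + 1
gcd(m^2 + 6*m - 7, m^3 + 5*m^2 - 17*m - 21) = m + 7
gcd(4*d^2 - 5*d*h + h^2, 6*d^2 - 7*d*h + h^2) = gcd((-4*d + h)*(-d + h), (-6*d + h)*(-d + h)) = d - h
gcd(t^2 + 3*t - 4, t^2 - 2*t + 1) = t - 1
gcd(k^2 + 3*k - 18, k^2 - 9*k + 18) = k - 3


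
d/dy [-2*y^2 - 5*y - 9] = -4*y - 5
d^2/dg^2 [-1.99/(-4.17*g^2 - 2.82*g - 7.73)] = (-69.207822*g^2 - 46.802412*g + 1.99*(8.34*g + 2.82)*(16.68*g + 5.64) - 128.291718)/(4.17*g^2 + 2.82*g + 7.73)^3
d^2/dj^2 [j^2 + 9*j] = 2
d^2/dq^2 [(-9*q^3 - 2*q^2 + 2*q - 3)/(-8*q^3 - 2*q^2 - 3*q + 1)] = 2*(-16*q^6 - 1032*q^5 + 1344*q^4 + 623*q^3 + 87*q^2 + 141*q + 29)/(512*q^9 + 384*q^8 + 672*q^7 + 104*q^6 + 156*q^5 - 102*q^4 + 15*q^3 - 21*q^2 + 9*q - 1)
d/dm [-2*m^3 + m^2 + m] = -6*m^2 + 2*m + 1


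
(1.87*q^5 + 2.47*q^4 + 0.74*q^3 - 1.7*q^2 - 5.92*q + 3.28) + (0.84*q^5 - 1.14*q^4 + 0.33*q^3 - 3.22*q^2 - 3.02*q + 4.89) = 2.71*q^5 + 1.33*q^4 + 1.07*q^3 - 4.92*q^2 - 8.94*q + 8.17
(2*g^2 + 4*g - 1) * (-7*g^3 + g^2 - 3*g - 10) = -14*g^5 - 26*g^4 + 5*g^3 - 33*g^2 - 37*g + 10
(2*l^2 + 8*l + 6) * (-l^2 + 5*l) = -2*l^4 + 2*l^3 + 34*l^2 + 30*l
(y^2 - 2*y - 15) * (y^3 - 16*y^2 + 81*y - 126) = y^5 - 18*y^4 + 98*y^3 - 48*y^2 - 963*y + 1890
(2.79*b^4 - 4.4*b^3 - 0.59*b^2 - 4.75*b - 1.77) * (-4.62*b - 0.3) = -12.8898*b^5 + 19.491*b^4 + 4.0458*b^3 + 22.122*b^2 + 9.6024*b + 0.531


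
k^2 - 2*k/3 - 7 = (k - 3)*(k + 7/3)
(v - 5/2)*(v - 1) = v^2 - 7*v/2 + 5/2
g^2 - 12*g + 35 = (g - 7)*(g - 5)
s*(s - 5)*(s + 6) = s^3 + s^2 - 30*s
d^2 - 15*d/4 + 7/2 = (d - 2)*(d - 7/4)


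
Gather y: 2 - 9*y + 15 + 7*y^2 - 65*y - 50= 7*y^2 - 74*y - 33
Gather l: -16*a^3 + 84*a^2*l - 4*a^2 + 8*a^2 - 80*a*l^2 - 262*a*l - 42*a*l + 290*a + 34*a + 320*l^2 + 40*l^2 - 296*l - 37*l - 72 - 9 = -16*a^3 + 4*a^2 + 324*a + l^2*(360 - 80*a) + l*(84*a^2 - 304*a - 333) - 81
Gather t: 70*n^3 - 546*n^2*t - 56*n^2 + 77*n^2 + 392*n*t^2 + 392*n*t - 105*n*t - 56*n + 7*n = 70*n^3 + 21*n^2 + 392*n*t^2 - 49*n + t*(-546*n^2 + 287*n)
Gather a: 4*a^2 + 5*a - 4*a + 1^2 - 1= 4*a^2 + a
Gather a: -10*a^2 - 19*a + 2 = -10*a^2 - 19*a + 2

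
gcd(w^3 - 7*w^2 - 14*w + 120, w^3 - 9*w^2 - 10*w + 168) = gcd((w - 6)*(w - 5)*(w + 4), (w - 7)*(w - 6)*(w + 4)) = w^2 - 2*w - 24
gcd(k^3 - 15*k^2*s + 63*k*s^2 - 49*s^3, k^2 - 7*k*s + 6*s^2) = -k + s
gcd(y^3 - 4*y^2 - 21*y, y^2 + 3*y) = y^2 + 3*y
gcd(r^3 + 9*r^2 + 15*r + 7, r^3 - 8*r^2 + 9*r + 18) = r + 1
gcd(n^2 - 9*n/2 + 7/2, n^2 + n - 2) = n - 1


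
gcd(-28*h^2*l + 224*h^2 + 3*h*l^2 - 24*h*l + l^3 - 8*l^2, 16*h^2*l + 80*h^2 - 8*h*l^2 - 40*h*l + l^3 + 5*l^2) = 4*h - l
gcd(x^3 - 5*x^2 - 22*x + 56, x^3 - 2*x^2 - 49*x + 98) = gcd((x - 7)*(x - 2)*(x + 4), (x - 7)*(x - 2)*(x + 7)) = x^2 - 9*x + 14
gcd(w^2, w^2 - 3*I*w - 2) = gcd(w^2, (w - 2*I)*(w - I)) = 1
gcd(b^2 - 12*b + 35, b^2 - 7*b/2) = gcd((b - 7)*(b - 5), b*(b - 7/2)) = 1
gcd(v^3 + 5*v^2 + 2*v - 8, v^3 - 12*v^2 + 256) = v + 4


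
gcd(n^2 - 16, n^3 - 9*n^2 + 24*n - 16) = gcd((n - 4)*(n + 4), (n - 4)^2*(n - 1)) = n - 4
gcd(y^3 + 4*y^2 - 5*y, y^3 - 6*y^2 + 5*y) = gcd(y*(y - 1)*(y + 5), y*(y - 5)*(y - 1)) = y^2 - y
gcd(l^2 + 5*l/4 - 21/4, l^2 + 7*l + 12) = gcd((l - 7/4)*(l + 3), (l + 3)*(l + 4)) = l + 3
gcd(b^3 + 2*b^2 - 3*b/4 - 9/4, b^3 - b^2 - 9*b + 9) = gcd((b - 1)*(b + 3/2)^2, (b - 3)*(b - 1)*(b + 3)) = b - 1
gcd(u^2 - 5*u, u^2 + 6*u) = u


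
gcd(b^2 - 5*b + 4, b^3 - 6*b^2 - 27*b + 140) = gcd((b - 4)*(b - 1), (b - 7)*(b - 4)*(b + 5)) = b - 4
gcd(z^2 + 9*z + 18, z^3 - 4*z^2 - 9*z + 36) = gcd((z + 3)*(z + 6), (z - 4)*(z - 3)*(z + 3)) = z + 3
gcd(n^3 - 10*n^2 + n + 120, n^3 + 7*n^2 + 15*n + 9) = n + 3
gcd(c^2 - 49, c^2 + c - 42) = c + 7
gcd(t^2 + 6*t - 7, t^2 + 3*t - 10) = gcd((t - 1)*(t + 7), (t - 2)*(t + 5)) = 1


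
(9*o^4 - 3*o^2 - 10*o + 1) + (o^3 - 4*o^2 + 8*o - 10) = 9*o^4 + o^3 - 7*o^2 - 2*o - 9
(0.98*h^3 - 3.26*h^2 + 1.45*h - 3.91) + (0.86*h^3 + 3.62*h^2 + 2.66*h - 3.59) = 1.84*h^3 + 0.36*h^2 + 4.11*h - 7.5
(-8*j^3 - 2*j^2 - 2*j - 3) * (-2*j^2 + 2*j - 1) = 16*j^5 - 12*j^4 + 8*j^3 + 4*j^2 - 4*j + 3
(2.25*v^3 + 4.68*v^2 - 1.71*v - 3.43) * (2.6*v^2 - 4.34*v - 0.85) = 5.85*v^5 + 2.403*v^4 - 26.6697*v^3 - 5.4746*v^2 + 16.3397*v + 2.9155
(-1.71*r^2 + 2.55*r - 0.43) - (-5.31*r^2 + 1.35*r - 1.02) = 3.6*r^2 + 1.2*r + 0.59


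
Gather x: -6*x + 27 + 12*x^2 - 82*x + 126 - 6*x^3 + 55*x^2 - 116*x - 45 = -6*x^3 + 67*x^2 - 204*x + 108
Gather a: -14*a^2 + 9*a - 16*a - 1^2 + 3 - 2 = -14*a^2 - 7*a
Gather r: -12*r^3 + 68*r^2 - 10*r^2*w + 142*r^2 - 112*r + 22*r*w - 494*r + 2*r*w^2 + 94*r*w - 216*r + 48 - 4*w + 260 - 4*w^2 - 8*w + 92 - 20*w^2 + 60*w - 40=-12*r^3 + r^2*(210 - 10*w) + r*(2*w^2 + 116*w - 822) - 24*w^2 + 48*w + 360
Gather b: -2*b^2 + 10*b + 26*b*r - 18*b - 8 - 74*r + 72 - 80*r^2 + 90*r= -2*b^2 + b*(26*r - 8) - 80*r^2 + 16*r + 64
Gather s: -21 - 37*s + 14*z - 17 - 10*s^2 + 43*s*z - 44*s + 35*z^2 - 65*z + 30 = -10*s^2 + s*(43*z - 81) + 35*z^2 - 51*z - 8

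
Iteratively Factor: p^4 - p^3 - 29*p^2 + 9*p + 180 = (p - 3)*(p^3 + 2*p^2 - 23*p - 60) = (p - 5)*(p - 3)*(p^2 + 7*p + 12) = (p - 5)*(p - 3)*(p + 3)*(p + 4)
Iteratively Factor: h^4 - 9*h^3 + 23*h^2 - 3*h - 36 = (h + 1)*(h^3 - 10*h^2 + 33*h - 36) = (h - 3)*(h + 1)*(h^2 - 7*h + 12) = (h - 4)*(h - 3)*(h + 1)*(h - 3)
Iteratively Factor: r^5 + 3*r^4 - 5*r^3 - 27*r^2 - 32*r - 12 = (r + 1)*(r^4 + 2*r^3 - 7*r^2 - 20*r - 12) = (r - 3)*(r + 1)*(r^3 + 5*r^2 + 8*r + 4) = (r - 3)*(r + 1)*(r + 2)*(r^2 + 3*r + 2) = (r - 3)*(r + 1)*(r + 2)^2*(r + 1)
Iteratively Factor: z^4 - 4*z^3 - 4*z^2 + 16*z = (z + 2)*(z^3 - 6*z^2 + 8*z) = (z - 4)*(z + 2)*(z^2 - 2*z) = (z - 4)*(z - 2)*(z + 2)*(z)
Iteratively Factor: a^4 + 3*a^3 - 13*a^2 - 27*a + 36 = (a + 4)*(a^3 - a^2 - 9*a + 9) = (a - 3)*(a + 4)*(a^2 + 2*a - 3) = (a - 3)*(a - 1)*(a + 4)*(a + 3)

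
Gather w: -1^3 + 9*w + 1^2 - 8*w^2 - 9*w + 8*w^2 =0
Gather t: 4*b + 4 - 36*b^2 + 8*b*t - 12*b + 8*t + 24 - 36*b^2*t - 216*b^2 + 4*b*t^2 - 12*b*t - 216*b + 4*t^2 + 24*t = -252*b^2 - 224*b + t^2*(4*b + 4) + t*(-36*b^2 - 4*b + 32) + 28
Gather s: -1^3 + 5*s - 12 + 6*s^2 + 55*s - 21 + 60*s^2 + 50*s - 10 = 66*s^2 + 110*s - 44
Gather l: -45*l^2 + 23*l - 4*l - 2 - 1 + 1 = -45*l^2 + 19*l - 2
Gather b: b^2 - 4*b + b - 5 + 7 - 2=b^2 - 3*b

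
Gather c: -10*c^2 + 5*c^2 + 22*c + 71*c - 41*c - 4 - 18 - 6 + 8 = -5*c^2 + 52*c - 20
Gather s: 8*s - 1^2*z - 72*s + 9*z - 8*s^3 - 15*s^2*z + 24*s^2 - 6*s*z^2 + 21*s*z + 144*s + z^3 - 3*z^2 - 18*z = -8*s^3 + s^2*(24 - 15*z) + s*(-6*z^2 + 21*z + 80) + z^3 - 3*z^2 - 10*z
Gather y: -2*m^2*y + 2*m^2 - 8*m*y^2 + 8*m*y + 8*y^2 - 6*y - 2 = 2*m^2 + y^2*(8 - 8*m) + y*(-2*m^2 + 8*m - 6) - 2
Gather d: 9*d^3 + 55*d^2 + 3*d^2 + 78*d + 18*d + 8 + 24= 9*d^3 + 58*d^2 + 96*d + 32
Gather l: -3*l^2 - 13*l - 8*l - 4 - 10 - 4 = -3*l^2 - 21*l - 18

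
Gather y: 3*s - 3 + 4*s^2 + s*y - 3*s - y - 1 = 4*s^2 + y*(s - 1) - 4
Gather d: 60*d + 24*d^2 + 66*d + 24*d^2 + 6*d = 48*d^2 + 132*d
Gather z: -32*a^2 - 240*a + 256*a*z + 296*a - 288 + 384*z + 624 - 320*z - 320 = -32*a^2 + 56*a + z*(256*a + 64) + 16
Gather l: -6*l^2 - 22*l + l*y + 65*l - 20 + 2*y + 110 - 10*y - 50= -6*l^2 + l*(y + 43) - 8*y + 40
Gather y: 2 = 2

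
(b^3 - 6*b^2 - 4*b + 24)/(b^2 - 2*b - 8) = (b^2 - 8*b + 12)/(b - 4)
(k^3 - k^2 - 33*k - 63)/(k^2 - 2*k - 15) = (k^2 - 4*k - 21)/(k - 5)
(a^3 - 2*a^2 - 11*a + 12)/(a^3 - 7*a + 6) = (a - 4)/(a - 2)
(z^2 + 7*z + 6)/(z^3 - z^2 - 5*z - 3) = (z + 6)/(z^2 - 2*z - 3)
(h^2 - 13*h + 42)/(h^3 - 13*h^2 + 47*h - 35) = (h - 6)/(h^2 - 6*h + 5)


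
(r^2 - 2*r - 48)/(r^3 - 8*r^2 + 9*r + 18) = (r^2 - 2*r - 48)/(r^3 - 8*r^2 + 9*r + 18)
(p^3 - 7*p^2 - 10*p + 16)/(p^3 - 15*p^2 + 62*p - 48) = (p + 2)/(p - 6)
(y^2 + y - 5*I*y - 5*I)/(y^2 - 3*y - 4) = (y - 5*I)/(y - 4)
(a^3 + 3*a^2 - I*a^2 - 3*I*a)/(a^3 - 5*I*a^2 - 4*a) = (a + 3)/(a - 4*I)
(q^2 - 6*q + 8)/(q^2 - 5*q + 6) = (q - 4)/(q - 3)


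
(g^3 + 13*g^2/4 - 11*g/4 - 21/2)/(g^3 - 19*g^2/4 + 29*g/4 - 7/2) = (g^2 + 5*g + 6)/(g^2 - 3*g + 2)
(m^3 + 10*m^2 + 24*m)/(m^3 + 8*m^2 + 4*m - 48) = m/(m - 2)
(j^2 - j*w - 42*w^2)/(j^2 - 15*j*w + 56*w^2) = (-j - 6*w)/(-j + 8*w)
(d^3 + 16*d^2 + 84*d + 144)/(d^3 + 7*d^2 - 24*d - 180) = (d + 4)/(d - 5)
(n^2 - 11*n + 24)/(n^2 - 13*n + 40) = (n - 3)/(n - 5)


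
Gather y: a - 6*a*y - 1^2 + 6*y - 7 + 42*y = a + y*(48 - 6*a) - 8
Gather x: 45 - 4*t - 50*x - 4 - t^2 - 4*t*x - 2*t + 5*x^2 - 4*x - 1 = -t^2 - 6*t + 5*x^2 + x*(-4*t - 54) + 40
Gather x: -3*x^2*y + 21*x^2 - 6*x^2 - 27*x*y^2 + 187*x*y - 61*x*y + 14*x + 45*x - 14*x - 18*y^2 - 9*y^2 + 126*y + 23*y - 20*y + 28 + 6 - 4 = x^2*(15 - 3*y) + x*(-27*y^2 + 126*y + 45) - 27*y^2 + 129*y + 30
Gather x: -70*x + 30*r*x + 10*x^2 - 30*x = 10*x^2 + x*(30*r - 100)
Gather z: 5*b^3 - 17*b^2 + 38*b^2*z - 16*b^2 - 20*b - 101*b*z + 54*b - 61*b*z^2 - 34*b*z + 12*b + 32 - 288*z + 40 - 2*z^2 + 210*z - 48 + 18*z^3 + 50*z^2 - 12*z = 5*b^3 - 33*b^2 + 46*b + 18*z^3 + z^2*(48 - 61*b) + z*(38*b^2 - 135*b - 90) + 24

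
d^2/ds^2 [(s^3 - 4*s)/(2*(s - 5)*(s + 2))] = 15/(s^3 - 15*s^2 + 75*s - 125)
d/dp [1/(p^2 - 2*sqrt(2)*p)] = 2*(-p + sqrt(2))/(p^2*(p - 2*sqrt(2))^2)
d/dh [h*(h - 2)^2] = (h - 2)*(3*h - 2)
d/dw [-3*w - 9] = -3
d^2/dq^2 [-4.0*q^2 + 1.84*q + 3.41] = -8.00000000000000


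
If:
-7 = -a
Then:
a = 7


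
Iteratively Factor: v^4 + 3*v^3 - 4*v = (v)*(v^3 + 3*v^2 - 4) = v*(v + 2)*(v^2 + v - 2) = v*(v + 2)^2*(v - 1)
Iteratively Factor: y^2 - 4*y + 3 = (y - 1)*(y - 3)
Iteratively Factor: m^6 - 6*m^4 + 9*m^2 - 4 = (m - 1)*(m^5 + m^4 - 5*m^3 - 5*m^2 + 4*m + 4) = (m - 1)*(m + 2)*(m^4 - m^3 - 3*m^2 + m + 2) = (m - 1)*(m + 1)*(m + 2)*(m^3 - 2*m^2 - m + 2) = (m - 2)*(m - 1)*(m + 1)*(m + 2)*(m^2 - 1) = (m - 2)*(m - 1)*(m + 1)^2*(m + 2)*(m - 1)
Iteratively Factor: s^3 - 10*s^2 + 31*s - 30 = (s - 3)*(s^2 - 7*s + 10) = (s - 5)*(s - 3)*(s - 2)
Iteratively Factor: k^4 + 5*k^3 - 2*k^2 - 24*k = (k)*(k^3 + 5*k^2 - 2*k - 24) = k*(k + 4)*(k^2 + k - 6) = k*(k + 3)*(k + 4)*(k - 2)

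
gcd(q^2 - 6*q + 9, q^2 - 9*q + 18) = q - 3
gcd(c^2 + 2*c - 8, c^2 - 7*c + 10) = c - 2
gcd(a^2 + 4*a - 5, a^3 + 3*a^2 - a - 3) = a - 1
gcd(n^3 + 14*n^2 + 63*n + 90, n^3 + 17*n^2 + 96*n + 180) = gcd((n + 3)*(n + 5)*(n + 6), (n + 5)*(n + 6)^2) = n^2 + 11*n + 30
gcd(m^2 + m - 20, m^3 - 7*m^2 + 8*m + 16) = m - 4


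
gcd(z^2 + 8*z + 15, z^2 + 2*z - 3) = z + 3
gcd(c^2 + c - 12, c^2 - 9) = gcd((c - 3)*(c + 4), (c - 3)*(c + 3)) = c - 3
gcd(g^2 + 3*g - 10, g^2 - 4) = g - 2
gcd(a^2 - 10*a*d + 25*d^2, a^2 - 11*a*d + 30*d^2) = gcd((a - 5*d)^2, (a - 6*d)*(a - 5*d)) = a - 5*d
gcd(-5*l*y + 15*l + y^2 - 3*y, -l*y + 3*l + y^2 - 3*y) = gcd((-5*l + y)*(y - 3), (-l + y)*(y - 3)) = y - 3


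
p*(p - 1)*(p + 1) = p^3 - p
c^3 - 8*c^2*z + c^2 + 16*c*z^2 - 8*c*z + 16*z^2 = (c + 1)*(c - 4*z)^2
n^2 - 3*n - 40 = (n - 8)*(n + 5)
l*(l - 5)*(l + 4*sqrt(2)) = l^3 - 5*l^2 + 4*sqrt(2)*l^2 - 20*sqrt(2)*l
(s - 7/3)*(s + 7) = s^2 + 14*s/3 - 49/3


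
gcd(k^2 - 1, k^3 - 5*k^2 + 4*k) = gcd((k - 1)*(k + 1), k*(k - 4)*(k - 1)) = k - 1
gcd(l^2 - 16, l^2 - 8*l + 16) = l - 4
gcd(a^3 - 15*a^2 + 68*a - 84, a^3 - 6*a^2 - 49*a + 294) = a^2 - 13*a + 42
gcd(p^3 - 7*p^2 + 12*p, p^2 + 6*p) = p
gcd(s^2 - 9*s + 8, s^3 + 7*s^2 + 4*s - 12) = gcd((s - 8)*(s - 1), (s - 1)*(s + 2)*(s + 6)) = s - 1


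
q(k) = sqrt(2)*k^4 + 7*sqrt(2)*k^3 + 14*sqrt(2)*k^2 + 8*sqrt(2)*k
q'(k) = 4*sqrt(2)*k^3 + 21*sqrt(2)*k^2 + 28*sqrt(2)*k + 8*sqrt(2)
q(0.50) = 11.93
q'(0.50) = 39.24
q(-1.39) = 1.22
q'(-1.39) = -1.54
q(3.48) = 903.76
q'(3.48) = 747.18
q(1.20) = 62.13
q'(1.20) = 111.37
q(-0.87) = -0.57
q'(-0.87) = -4.38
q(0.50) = 11.93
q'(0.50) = 39.24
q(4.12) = 1482.48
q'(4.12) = 1074.18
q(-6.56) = 602.14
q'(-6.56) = -567.35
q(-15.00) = 42468.83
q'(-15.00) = -12992.38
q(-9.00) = 3563.82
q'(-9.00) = -2063.34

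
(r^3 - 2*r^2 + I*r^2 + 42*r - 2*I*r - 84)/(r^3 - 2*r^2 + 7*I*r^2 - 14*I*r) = (r - 6*I)/r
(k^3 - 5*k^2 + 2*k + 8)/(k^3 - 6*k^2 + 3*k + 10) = (k - 4)/(k - 5)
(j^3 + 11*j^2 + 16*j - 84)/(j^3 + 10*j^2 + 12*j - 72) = (j + 7)/(j + 6)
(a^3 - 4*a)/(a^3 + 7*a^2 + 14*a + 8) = a*(a - 2)/(a^2 + 5*a + 4)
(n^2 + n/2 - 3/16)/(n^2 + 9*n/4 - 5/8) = (4*n + 3)/(2*(2*n + 5))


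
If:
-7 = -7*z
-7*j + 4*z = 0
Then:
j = 4/7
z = 1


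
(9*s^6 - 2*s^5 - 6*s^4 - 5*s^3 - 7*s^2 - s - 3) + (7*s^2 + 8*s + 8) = 9*s^6 - 2*s^5 - 6*s^4 - 5*s^3 + 7*s + 5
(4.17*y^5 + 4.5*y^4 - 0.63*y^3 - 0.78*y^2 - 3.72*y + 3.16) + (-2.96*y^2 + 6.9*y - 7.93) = 4.17*y^5 + 4.5*y^4 - 0.63*y^3 - 3.74*y^2 + 3.18*y - 4.77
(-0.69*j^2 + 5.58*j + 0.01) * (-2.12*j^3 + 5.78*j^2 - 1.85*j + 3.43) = 1.4628*j^5 - 15.8178*j^4 + 33.5077*j^3 - 12.6319*j^2 + 19.1209*j + 0.0343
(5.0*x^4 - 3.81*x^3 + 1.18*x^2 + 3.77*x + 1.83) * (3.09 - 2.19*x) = -10.95*x^5 + 23.7939*x^4 - 14.3571*x^3 - 4.6101*x^2 + 7.6416*x + 5.6547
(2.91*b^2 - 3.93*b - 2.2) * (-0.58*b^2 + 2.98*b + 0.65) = -1.6878*b^4 + 10.9512*b^3 - 8.5439*b^2 - 9.1105*b - 1.43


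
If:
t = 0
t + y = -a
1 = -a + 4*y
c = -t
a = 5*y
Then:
No Solution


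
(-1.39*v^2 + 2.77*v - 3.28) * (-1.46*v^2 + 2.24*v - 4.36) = 2.0294*v^4 - 7.1578*v^3 + 17.054*v^2 - 19.4244*v + 14.3008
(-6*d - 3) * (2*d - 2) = -12*d^2 + 6*d + 6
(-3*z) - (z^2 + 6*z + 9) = -z^2 - 9*z - 9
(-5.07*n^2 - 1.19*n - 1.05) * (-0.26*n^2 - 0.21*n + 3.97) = 1.3182*n^4 + 1.3741*n^3 - 19.605*n^2 - 4.5038*n - 4.1685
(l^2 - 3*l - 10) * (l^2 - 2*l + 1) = l^4 - 5*l^3 - 3*l^2 + 17*l - 10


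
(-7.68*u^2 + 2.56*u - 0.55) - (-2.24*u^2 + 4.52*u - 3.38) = -5.44*u^2 - 1.96*u + 2.83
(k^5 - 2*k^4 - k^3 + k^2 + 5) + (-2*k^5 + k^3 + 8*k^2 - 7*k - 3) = -k^5 - 2*k^4 + 9*k^2 - 7*k + 2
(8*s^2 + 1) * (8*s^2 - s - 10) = 64*s^4 - 8*s^3 - 72*s^2 - s - 10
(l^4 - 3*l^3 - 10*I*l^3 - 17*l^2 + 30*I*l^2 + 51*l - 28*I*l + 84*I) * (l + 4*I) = l^5 - 3*l^4 - 6*I*l^4 + 23*l^3 + 18*I*l^3 - 69*l^2 - 96*I*l^2 + 112*l + 288*I*l - 336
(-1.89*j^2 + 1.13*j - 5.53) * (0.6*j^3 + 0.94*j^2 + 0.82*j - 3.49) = -1.134*j^5 - 1.0986*j^4 - 3.8056*j^3 + 2.3245*j^2 - 8.4783*j + 19.2997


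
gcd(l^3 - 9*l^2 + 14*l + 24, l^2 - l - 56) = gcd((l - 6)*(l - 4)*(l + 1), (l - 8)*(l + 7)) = 1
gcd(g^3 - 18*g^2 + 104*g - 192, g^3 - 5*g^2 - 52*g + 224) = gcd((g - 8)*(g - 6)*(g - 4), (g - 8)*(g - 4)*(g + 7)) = g^2 - 12*g + 32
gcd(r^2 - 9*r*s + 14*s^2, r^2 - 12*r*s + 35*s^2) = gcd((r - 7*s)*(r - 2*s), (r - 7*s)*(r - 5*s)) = r - 7*s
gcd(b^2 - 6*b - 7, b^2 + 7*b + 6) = b + 1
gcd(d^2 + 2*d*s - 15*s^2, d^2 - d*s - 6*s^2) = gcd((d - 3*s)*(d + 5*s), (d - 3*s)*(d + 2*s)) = -d + 3*s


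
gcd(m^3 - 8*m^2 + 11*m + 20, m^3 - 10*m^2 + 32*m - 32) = m - 4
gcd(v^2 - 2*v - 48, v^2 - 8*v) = v - 8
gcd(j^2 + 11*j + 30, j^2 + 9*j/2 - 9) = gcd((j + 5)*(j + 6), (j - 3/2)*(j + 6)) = j + 6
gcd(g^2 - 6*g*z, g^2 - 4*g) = g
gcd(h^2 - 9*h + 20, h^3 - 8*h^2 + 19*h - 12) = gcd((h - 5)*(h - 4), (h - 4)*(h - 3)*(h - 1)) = h - 4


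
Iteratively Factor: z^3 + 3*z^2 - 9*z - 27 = (z - 3)*(z^2 + 6*z + 9) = (z - 3)*(z + 3)*(z + 3)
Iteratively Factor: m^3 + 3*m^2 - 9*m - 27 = (m - 3)*(m^2 + 6*m + 9) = (m - 3)*(m + 3)*(m + 3)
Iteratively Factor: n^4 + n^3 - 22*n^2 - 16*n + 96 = (n - 4)*(n^3 + 5*n^2 - 2*n - 24) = (n - 4)*(n - 2)*(n^2 + 7*n + 12) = (n - 4)*(n - 2)*(n + 3)*(n + 4)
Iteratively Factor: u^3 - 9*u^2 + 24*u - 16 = (u - 4)*(u^2 - 5*u + 4) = (u - 4)^2*(u - 1)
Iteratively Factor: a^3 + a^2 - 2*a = (a)*(a^2 + a - 2) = a*(a + 2)*(a - 1)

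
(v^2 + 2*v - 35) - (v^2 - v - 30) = 3*v - 5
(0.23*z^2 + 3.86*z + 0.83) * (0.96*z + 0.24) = 0.2208*z^3 + 3.7608*z^2 + 1.7232*z + 0.1992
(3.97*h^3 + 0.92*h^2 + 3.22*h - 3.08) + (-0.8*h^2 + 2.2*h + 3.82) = 3.97*h^3 + 0.12*h^2 + 5.42*h + 0.74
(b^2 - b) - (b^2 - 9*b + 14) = 8*b - 14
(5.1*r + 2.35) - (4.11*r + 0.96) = 0.989999999999999*r + 1.39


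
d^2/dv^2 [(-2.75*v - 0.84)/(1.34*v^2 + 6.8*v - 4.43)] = (-(2.68*v + 6.8)*(2.75*v + 0.84)*(5.36*v + 13.6) + (22.11*v + 39.6512)*(1.34*v^2 + 6.8*v - 4.43))/(1.34*v^2 + 6.8*v - 4.43)^3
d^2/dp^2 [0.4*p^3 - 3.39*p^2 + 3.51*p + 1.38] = 2.4*p - 6.78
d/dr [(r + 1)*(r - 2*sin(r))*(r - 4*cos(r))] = (r + 1)*(r - 2*sin(r))*(4*sin(r) + 1) - (r + 1)*(r - 4*cos(r))*(2*cos(r) - 1) + (r - 2*sin(r))*(r - 4*cos(r))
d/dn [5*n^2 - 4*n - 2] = 10*n - 4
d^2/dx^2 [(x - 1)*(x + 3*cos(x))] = (3 - 3*x)*cos(x) - 6*sin(x) + 2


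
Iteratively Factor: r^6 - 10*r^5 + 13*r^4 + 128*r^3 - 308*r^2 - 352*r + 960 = (r - 2)*(r^5 - 8*r^4 - 3*r^3 + 122*r^2 - 64*r - 480) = (r - 5)*(r - 2)*(r^4 - 3*r^3 - 18*r^2 + 32*r + 96) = (r - 5)*(r - 4)*(r - 2)*(r^3 + r^2 - 14*r - 24) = (r - 5)*(r - 4)*(r - 2)*(r + 3)*(r^2 - 2*r - 8) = (r - 5)*(r - 4)*(r - 2)*(r + 2)*(r + 3)*(r - 4)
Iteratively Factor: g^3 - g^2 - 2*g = (g)*(g^2 - g - 2) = g*(g + 1)*(g - 2)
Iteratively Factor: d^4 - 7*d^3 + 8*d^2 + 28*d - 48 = (d + 2)*(d^3 - 9*d^2 + 26*d - 24) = (d - 3)*(d + 2)*(d^2 - 6*d + 8) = (d - 3)*(d - 2)*(d + 2)*(d - 4)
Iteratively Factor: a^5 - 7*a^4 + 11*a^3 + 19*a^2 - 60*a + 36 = (a - 3)*(a^4 - 4*a^3 - a^2 + 16*a - 12) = (a - 3)^2*(a^3 - a^2 - 4*a + 4) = (a - 3)^2*(a + 2)*(a^2 - 3*a + 2) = (a - 3)^2*(a - 1)*(a + 2)*(a - 2)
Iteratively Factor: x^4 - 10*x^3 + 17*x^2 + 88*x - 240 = (x - 4)*(x^3 - 6*x^2 - 7*x + 60) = (x - 4)^2*(x^2 - 2*x - 15) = (x - 5)*(x - 4)^2*(x + 3)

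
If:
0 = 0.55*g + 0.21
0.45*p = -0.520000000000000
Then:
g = -0.38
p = -1.16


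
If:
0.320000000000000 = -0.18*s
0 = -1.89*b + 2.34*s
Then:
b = -2.20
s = -1.78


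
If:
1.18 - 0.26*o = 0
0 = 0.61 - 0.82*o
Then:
No Solution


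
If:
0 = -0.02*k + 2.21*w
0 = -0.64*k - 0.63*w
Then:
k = 0.00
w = 0.00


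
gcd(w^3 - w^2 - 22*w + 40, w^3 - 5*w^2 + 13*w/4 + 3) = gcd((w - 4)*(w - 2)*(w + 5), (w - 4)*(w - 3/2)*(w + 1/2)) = w - 4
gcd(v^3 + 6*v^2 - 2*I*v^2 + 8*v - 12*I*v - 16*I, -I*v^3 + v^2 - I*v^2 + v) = 1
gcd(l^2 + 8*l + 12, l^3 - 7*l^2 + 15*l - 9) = 1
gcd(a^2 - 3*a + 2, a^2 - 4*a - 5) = 1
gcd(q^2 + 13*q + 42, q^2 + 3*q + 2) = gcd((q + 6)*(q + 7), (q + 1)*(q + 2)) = 1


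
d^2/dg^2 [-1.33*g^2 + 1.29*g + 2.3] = -2.66000000000000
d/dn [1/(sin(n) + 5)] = -cos(n)/(sin(n) + 5)^2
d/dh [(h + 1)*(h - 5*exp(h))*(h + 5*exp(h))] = 3*h^2 - 50*h*exp(2*h) + 2*h - 75*exp(2*h)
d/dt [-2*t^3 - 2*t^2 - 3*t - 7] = -6*t^2 - 4*t - 3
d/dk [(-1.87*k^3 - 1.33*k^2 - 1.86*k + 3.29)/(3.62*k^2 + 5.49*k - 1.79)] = (-6.7694*k^4 - 20.5326*k^3 + 9.4734*k^2 - 19.0582*k - 14.7327)/(13.1044*k^4 + 39.7476*k^3 + 17.1805*k^2 - 19.6542*k + 3.2041)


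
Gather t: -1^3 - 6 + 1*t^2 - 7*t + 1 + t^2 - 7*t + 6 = 2*t^2 - 14*t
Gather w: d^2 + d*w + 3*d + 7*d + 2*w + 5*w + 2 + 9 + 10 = d^2 + 10*d + w*(d + 7) + 21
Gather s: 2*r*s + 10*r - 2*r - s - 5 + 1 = 8*r + s*(2*r - 1) - 4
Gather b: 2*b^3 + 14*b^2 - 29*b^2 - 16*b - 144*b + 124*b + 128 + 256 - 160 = 2*b^3 - 15*b^2 - 36*b + 224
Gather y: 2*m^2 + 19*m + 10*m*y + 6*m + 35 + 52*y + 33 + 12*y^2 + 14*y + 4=2*m^2 + 25*m + 12*y^2 + y*(10*m + 66) + 72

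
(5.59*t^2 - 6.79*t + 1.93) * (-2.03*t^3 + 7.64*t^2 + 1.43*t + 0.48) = -11.3477*t^5 + 56.4913*t^4 - 47.7998*t^3 + 7.7187*t^2 - 0.4993*t + 0.9264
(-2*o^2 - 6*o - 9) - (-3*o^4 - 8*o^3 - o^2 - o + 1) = 3*o^4 + 8*o^3 - o^2 - 5*o - 10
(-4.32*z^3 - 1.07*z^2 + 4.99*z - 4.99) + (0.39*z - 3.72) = -4.32*z^3 - 1.07*z^2 + 5.38*z - 8.71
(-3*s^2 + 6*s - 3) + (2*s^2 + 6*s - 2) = -s^2 + 12*s - 5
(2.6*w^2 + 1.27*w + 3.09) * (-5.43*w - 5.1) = -14.118*w^3 - 20.1561*w^2 - 23.2557*w - 15.759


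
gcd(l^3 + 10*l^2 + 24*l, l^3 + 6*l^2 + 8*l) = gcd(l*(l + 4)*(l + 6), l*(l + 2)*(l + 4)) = l^2 + 4*l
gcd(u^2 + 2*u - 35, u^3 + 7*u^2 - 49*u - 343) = u + 7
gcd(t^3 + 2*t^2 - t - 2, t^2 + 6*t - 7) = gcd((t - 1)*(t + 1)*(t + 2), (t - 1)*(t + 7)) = t - 1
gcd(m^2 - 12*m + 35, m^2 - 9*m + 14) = m - 7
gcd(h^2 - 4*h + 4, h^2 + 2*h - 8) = h - 2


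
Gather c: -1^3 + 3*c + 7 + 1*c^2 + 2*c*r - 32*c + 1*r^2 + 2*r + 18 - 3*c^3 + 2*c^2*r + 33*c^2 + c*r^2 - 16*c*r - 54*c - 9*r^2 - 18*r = -3*c^3 + c^2*(2*r + 34) + c*(r^2 - 14*r - 83) - 8*r^2 - 16*r + 24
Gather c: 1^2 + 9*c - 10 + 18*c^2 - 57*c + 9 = 18*c^2 - 48*c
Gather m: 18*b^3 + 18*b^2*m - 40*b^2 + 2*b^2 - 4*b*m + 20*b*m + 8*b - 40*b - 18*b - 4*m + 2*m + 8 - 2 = 18*b^3 - 38*b^2 - 50*b + m*(18*b^2 + 16*b - 2) + 6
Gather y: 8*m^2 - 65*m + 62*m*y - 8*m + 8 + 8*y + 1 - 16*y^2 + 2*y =8*m^2 - 73*m - 16*y^2 + y*(62*m + 10) + 9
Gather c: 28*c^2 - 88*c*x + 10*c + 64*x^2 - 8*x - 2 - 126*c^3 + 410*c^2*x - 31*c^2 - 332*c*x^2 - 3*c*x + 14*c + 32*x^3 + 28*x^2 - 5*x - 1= -126*c^3 + c^2*(410*x - 3) + c*(-332*x^2 - 91*x + 24) + 32*x^3 + 92*x^2 - 13*x - 3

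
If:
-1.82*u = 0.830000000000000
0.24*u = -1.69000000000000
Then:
No Solution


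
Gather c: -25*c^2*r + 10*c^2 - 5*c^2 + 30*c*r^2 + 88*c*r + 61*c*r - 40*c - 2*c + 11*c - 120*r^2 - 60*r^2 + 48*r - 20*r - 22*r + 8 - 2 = c^2*(5 - 25*r) + c*(30*r^2 + 149*r - 31) - 180*r^2 + 6*r + 6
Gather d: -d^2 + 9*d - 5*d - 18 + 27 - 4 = -d^2 + 4*d + 5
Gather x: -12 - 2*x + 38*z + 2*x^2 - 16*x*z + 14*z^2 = 2*x^2 + x*(-16*z - 2) + 14*z^2 + 38*z - 12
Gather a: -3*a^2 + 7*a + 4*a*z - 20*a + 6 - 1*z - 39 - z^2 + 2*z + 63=-3*a^2 + a*(4*z - 13) - z^2 + z + 30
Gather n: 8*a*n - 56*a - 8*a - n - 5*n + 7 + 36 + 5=-64*a + n*(8*a - 6) + 48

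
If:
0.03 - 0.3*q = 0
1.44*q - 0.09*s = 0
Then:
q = 0.10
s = 1.60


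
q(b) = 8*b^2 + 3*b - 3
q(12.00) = 1185.00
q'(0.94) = 18.04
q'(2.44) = 42.04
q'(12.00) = 195.00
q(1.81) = 28.64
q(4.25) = 154.25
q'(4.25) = 71.00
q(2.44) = 51.95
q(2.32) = 47.02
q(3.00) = 78.00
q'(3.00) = 51.00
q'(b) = 16*b + 3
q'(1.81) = 31.96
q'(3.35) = 56.60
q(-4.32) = 133.34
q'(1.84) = 32.44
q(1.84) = 29.60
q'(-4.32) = -66.12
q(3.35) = 96.83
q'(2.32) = 40.12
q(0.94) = 6.89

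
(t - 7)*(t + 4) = t^2 - 3*t - 28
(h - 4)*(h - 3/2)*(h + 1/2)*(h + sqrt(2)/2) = h^4 - 5*h^3 + sqrt(2)*h^3/2 - 5*sqrt(2)*h^2/2 + 13*h^2/4 + 13*sqrt(2)*h/8 + 3*h + 3*sqrt(2)/2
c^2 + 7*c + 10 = (c + 2)*(c + 5)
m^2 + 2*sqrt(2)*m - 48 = (m - 4*sqrt(2))*(m + 6*sqrt(2))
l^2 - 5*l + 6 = (l - 3)*(l - 2)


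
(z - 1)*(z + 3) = z^2 + 2*z - 3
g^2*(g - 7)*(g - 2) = g^4 - 9*g^3 + 14*g^2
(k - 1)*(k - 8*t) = k^2 - 8*k*t - k + 8*t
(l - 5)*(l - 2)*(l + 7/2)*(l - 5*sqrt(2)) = l^4 - 5*sqrt(2)*l^3 - 7*l^3/2 - 29*l^2/2 + 35*sqrt(2)*l^2/2 + 35*l + 145*sqrt(2)*l/2 - 175*sqrt(2)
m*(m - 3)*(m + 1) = m^3 - 2*m^2 - 3*m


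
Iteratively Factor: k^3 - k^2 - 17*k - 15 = (k + 3)*(k^2 - 4*k - 5) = (k - 5)*(k + 3)*(k + 1)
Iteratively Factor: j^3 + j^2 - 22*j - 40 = (j - 5)*(j^2 + 6*j + 8) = (j - 5)*(j + 2)*(j + 4)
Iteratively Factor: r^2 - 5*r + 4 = (r - 1)*(r - 4)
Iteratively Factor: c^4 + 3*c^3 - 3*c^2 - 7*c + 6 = (c + 2)*(c^3 + c^2 - 5*c + 3) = (c - 1)*(c + 2)*(c^2 + 2*c - 3) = (c - 1)^2*(c + 2)*(c + 3)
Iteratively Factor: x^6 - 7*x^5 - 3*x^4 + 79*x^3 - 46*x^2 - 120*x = (x - 2)*(x^5 - 5*x^4 - 13*x^3 + 53*x^2 + 60*x) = (x - 5)*(x - 2)*(x^4 - 13*x^2 - 12*x) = (x - 5)*(x - 2)*(x + 3)*(x^3 - 3*x^2 - 4*x) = x*(x - 5)*(x - 2)*(x + 3)*(x^2 - 3*x - 4) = x*(x - 5)*(x - 2)*(x + 1)*(x + 3)*(x - 4)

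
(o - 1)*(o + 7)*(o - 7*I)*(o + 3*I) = o^4 + 6*o^3 - 4*I*o^3 + 14*o^2 - 24*I*o^2 + 126*o + 28*I*o - 147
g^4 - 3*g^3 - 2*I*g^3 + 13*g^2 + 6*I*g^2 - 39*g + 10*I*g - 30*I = (g - 3)*(g - 5*I)*(g + I)*(g + 2*I)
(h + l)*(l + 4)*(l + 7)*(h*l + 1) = h^2*l^3 + 11*h^2*l^2 + 28*h^2*l + h*l^4 + 11*h*l^3 + 29*h*l^2 + 11*h*l + 28*h + l^3 + 11*l^2 + 28*l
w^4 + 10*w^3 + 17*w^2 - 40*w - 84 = (w - 2)*(w + 2)*(w + 3)*(w + 7)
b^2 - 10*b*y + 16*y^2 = (b - 8*y)*(b - 2*y)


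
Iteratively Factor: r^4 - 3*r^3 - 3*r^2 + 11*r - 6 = (r - 1)*(r^3 - 2*r^2 - 5*r + 6) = (r - 1)^2*(r^2 - r - 6) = (r - 3)*(r - 1)^2*(r + 2)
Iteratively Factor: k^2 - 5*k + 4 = (k - 1)*(k - 4)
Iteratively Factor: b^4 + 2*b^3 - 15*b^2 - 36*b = (b + 3)*(b^3 - b^2 - 12*b) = (b + 3)^2*(b^2 - 4*b) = (b - 4)*(b + 3)^2*(b)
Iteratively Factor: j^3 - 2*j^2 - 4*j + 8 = (j + 2)*(j^2 - 4*j + 4) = (j - 2)*(j + 2)*(j - 2)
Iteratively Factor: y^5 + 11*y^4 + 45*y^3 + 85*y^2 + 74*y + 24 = (y + 1)*(y^4 + 10*y^3 + 35*y^2 + 50*y + 24) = (y + 1)*(y + 4)*(y^3 + 6*y^2 + 11*y + 6) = (y + 1)*(y + 3)*(y + 4)*(y^2 + 3*y + 2) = (y + 1)*(y + 2)*(y + 3)*(y + 4)*(y + 1)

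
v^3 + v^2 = v^2*(v + 1)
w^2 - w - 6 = (w - 3)*(w + 2)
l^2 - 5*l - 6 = (l - 6)*(l + 1)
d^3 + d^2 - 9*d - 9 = (d - 3)*(d + 1)*(d + 3)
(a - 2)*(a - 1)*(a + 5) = a^3 + 2*a^2 - 13*a + 10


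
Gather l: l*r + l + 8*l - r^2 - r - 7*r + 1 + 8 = l*(r + 9) - r^2 - 8*r + 9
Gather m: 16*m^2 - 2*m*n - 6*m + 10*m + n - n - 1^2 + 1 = 16*m^2 + m*(4 - 2*n)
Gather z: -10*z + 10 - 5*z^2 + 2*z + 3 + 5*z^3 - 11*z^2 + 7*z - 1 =5*z^3 - 16*z^2 - z + 12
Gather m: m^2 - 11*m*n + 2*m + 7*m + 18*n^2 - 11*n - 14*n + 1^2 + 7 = m^2 + m*(9 - 11*n) + 18*n^2 - 25*n + 8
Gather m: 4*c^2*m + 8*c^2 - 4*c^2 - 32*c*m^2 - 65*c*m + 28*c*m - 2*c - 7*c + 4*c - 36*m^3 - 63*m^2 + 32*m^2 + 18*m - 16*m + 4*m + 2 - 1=4*c^2 - 5*c - 36*m^3 + m^2*(-32*c - 31) + m*(4*c^2 - 37*c + 6) + 1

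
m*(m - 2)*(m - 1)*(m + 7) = m^4 + 4*m^3 - 19*m^2 + 14*m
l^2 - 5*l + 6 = (l - 3)*(l - 2)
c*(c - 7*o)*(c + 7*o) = c^3 - 49*c*o^2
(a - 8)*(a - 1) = a^2 - 9*a + 8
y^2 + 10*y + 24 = (y + 4)*(y + 6)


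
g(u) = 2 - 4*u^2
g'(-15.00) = 120.00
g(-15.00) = -898.00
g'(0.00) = 0.00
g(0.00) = 2.00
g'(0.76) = -6.08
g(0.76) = -0.31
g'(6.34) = -50.72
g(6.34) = -158.78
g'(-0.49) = 3.92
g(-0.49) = 1.04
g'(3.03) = -24.24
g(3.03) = -34.72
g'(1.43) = -11.44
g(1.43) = -6.18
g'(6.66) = -53.28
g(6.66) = -175.42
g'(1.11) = -8.88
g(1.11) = -2.93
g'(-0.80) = 6.40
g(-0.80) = -0.56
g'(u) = -8*u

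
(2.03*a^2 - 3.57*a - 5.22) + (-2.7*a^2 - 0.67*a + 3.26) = -0.67*a^2 - 4.24*a - 1.96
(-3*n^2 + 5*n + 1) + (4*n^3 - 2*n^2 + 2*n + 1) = 4*n^3 - 5*n^2 + 7*n + 2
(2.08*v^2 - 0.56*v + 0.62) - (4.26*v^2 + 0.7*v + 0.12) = -2.18*v^2 - 1.26*v + 0.5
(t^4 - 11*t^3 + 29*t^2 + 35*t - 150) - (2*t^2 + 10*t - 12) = t^4 - 11*t^3 + 27*t^2 + 25*t - 138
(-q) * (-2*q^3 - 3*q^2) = 2*q^4 + 3*q^3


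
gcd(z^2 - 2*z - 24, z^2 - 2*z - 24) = z^2 - 2*z - 24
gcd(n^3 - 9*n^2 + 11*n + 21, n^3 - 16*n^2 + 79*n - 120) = n - 3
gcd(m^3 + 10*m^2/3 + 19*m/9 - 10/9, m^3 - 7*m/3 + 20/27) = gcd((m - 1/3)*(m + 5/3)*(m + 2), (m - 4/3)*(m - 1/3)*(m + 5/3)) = m^2 + 4*m/3 - 5/9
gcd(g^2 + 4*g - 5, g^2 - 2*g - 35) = g + 5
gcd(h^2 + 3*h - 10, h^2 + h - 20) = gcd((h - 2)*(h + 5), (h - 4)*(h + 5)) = h + 5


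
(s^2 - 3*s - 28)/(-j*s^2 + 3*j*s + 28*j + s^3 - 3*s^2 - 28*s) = 1/(-j + s)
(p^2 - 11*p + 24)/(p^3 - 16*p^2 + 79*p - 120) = 1/(p - 5)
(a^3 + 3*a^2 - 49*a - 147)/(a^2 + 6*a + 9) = (a^2 - 49)/(a + 3)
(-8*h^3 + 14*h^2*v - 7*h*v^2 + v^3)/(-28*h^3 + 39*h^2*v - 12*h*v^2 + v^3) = (-2*h + v)/(-7*h + v)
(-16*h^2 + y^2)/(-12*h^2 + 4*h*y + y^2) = (-16*h^2 + y^2)/(-12*h^2 + 4*h*y + y^2)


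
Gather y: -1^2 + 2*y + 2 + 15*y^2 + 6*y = 15*y^2 + 8*y + 1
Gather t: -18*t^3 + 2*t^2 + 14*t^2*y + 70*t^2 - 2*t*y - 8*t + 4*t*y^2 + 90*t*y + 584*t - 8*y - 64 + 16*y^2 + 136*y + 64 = -18*t^3 + t^2*(14*y + 72) + t*(4*y^2 + 88*y + 576) + 16*y^2 + 128*y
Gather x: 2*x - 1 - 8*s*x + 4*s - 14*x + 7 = 4*s + x*(-8*s - 12) + 6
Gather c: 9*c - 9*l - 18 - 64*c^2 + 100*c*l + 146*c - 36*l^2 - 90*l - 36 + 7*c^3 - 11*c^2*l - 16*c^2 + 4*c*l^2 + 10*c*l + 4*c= 7*c^3 + c^2*(-11*l - 80) + c*(4*l^2 + 110*l + 159) - 36*l^2 - 99*l - 54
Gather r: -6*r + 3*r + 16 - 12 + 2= 6 - 3*r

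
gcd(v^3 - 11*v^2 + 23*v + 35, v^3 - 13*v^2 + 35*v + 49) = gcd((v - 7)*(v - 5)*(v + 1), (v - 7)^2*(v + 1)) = v^2 - 6*v - 7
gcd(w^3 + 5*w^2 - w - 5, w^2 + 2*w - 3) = w - 1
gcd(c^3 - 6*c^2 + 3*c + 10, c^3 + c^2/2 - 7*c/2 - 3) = c^2 - c - 2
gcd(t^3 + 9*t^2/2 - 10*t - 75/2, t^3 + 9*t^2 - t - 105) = t^2 + 2*t - 15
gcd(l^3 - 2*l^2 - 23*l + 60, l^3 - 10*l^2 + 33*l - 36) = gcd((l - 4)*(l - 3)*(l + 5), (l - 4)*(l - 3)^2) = l^2 - 7*l + 12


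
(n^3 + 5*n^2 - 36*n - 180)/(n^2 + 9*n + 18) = (n^2 - n - 30)/(n + 3)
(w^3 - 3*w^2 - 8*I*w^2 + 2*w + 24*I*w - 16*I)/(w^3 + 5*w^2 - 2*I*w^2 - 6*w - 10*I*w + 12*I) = (w^2 + w*(-2 - 8*I) + 16*I)/(w^2 + w*(6 - 2*I) - 12*I)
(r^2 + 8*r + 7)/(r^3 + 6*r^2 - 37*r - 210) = (r + 1)/(r^2 - r - 30)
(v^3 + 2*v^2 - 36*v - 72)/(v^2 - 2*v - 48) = (v^2 - 4*v - 12)/(v - 8)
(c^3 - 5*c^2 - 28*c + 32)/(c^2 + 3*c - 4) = c - 8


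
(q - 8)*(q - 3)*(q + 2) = q^3 - 9*q^2 + 2*q + 48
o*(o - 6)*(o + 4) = o^3 - 2*o^2 - 24*o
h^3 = h^3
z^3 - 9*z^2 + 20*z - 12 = (z - 6)*(z - 2)*(z - 1)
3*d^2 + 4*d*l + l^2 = (d + l)*(3*d + l)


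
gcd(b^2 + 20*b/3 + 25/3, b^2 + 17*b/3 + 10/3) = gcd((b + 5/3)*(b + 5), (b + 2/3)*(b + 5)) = b + 5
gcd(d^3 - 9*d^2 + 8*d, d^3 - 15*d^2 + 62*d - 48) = d^2 - 9*d + 8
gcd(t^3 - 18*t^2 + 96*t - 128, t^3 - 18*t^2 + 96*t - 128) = t^3 - 18*t^2 + 96*t - 128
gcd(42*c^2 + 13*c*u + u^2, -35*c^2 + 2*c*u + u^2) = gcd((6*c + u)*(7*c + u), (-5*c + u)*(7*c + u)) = 7*c + u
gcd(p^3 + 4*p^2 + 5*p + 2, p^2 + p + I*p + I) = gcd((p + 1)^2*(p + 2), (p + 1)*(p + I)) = p + 1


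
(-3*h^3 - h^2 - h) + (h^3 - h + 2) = -2*h^3 - h^2 - 2*h + 2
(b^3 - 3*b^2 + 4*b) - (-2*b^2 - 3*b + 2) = b^3 - b^2 + 7*b - 2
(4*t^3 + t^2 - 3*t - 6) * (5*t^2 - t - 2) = 20*t^5 + t^4 - 24*t^3 - 29*t^2 + 12*t + 12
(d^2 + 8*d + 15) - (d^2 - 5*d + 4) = 13*d + 11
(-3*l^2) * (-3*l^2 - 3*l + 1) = 9*l^4 + 9*l^3 - 3*l^2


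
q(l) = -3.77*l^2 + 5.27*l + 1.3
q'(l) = 5.27 - 7.54*l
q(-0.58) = -3.02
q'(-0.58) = 9.64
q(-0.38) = -1.25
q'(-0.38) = 8.14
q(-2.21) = -28.76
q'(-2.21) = 21.93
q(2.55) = -9.78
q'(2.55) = -13.96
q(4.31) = -46.02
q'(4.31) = -27.23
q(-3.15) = -52.71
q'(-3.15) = 29.02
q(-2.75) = -41.70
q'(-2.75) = 26.00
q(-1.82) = -20.78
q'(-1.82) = 18.99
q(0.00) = 1.30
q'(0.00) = 5.27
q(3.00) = -16.82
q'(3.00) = -17.35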